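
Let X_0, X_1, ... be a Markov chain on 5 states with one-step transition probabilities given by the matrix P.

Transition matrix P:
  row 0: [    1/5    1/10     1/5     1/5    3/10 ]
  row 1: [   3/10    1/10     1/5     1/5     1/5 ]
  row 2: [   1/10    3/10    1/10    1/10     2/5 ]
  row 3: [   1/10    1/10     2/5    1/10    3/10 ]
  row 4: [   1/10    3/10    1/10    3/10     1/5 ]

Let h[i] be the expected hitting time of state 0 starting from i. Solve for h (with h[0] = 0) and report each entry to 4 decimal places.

First-step conditioning: h[0] = 0; for i ≠ 0, h[i] = 1 + Σ_k P[i][k]·h[k].
  h[1] = 1 + 1/10·h[1] + 1/5·h[2] + 1/5·h[3] + 1/5·h[4]
  h[2] = 1 + 3/10·h[1] + 1/10·h[2] + 1/10·h[3] + 2/5·h[4]
  h[3] = 1 + 1/10·h[1] + 2/5·h[2] + 1/10·h[3] + 3/10·h[4]
  h[4] = 1 + 3/10·h[1] + 1/10·h[2] + 3/10·h[3] + 1/5·h[4]
Solving the 4×4 linear system over states ≠ 0 gives exactly h = [0, 3090/533, 3700/533, 3820/533, 3720/533] (h[0] = 0 is the target).

h = [0.0000, 5.7974, 6.9418, 7.1670, 6.9794]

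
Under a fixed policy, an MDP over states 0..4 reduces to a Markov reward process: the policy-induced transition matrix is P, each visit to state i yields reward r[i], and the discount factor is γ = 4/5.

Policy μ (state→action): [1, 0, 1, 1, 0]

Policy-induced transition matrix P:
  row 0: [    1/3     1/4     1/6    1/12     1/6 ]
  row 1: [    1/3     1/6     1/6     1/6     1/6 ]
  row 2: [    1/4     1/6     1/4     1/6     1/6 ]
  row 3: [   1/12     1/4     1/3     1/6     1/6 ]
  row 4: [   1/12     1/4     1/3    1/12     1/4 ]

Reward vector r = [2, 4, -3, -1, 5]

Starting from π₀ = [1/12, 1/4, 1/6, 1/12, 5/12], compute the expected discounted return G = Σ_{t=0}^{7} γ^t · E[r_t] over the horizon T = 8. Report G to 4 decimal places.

G = 6.9777

t=0: π = [0.0833, 0.2500, 0.1667, 0.0833, 0.4167], E[r] = 2.6667, γ^t·E[r] = 2.666667, running G = 2.666667
t=1: π = [0.1944, 0.2153, 0.2639, 0.1250, 0.2014], E[r] = 1.3403, γ^t·E[r] = 1.072222, running G = 3.738889
t=2: π = [0.2297, 0.2101, 0.2431, 0.1337, 0.1834], E[r] = 1.3542, γ^t·E[r] = 0.866667, running G = 4.605556
t=3: π = [0.2338, 0.2122, 0.2398, 0.1322, 0.1820], E[r] = 1.3748, γ^t·E[r] = 0.703877, running G = 5.309432
t=4: π = [0.2348, 0.2123, 0.2390, 0.1320, 0.1818], E[r] = 1.3790, γ^t·E[r] = 0.564849, running G = 5.874281
t=5: π = [0.2350, 0.2124, 0.2389, 0.1319, 0.1818], E[r] = 1.3799, γ^t·E[r] = 0.452175, running G = 6.326456
t=6: π = [0.2350, 0.2124, 0.2389, 0.1319, 0.1818], E[r] = 1.3801, γ^t·E[r] = 0.361782, running G = 6.688239
t=7: π = [0.2350, 0.2124, 0.2389, 0.1319, 0.1818], E[r] = 1.3801, γ^t·E[r] = 0.289432, running G = 6.977671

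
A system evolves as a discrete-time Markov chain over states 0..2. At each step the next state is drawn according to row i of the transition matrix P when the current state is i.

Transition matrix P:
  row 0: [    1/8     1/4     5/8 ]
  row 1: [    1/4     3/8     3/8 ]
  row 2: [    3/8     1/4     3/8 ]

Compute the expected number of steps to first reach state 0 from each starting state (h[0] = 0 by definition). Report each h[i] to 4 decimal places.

h = [0.0000, 3.3684, 2.9474]

First-step conditioning: h[0] = 0; for i ≠ 0, h[i] = 1 + Σ_k P[i][k]·h[k].
  h[1] = 1 + 3/8·h[1] + 3/8·h[2]
  h[2] = 1 + 1/4·h[1] + 3/8·h[2]
Solving the 2×2 linear system over states ≠ 0 gives exactly h = [0, 64/19, 56/19] (h[0] = 0 is the target).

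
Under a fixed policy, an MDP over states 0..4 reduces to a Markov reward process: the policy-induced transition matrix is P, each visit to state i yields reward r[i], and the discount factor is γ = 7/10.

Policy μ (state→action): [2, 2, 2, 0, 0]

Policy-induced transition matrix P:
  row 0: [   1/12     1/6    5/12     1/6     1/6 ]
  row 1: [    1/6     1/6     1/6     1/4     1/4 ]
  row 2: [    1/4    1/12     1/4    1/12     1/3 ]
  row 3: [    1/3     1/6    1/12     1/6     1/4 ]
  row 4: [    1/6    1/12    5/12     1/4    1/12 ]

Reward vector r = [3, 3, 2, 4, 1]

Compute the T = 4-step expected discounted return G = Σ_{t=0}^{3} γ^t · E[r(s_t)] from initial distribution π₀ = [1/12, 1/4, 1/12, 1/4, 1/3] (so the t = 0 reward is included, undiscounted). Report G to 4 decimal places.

G = 6.3399

t=0: π = [0.0833, 0.2500, 0.0833, 0.2500, 0.3333], E[r] = 2.5000, γ^t·E[r] = 2.500000, running G = 2.500000
t=1: π = [0.2083, 0.1319, 0.2569, 0.2083, 0.1944], E[r] = 2.5625, γ^t·E[r] = 1.793750, running G = 4.293750
t=2: π = [0.2054, 0.1291, 0.2714, 0.1725, 0.2216], E[r] = 2.4578, γ^t·E[r] = 1.204300, running G = 5.498050
t=3: π = [0.2009, 0.1256, 0.2817, 0.1733, 0.2186], E[r] = 2.4545, γ^t·E[r] = 0.841885, running G = 6.339935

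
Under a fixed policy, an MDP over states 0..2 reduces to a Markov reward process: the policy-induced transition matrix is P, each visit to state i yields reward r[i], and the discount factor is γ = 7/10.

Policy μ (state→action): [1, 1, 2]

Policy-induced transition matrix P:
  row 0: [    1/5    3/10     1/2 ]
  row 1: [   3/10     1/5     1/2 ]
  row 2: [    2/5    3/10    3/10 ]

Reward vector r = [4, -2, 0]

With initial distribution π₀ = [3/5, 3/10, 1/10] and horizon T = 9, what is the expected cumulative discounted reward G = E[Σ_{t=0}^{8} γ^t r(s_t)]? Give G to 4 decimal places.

G = 3.1877

t=0: π = [0.6000, 0.3000, 0.1000], E[r] = 1.8000, γ^t·E[r] = 1.800000, running G = 1.800000
t=1: π = [0.2500, 0.2700, 0.4800], E[r] = 0.4600, γ^t·E[r] = 0.322000, running G = 2.122000
t=2: π = [0.3230, 0.2730, 0.4040], E[r] = 0.7460, γ^t·E[r] = 0.365540, running G = 2.487540
t=3: π = [0.3081, 0.2727, 0.4192], E[r] = 0.6870, γ^t·E[r] = 0.235641, running G = 2.723181
t=4: π = [0.3111, 0.2727, 0.4162], E[r] = 0.6990, γ^t·E[r] = 0.167825, running G = 2.891006
t=5: π = [0.3105, 0.2727, 0.4168], E[r] = 0.6966, γ^t·E[r] = 0.117072, running G = 3.008078
t=6: π = [0.3106, 0.2727, 0.4166], E[r] = 0.6971, γ^t·E[r] = 0.082007, running G = 3.090085
t=7: π = [0.3106, 0.2727, 0.4167], E[r] = 0.6970, γ^t·E[r] = 0.057397, running G = 3.147482
t=8: π = [0.3106, 0.2727, 0.4167], E[r] = 0.6970, γ^t·E[r] = 0.040179, running G = 3.187661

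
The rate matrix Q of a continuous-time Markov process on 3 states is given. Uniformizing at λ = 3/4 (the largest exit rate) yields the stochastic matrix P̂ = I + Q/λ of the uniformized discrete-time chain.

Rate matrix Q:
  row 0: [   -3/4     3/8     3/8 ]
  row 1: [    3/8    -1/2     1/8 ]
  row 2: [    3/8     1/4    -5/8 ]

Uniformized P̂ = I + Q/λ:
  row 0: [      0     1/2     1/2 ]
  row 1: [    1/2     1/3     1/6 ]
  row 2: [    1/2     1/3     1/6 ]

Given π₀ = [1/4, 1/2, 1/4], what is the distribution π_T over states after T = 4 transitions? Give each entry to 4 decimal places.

π = [0.3281, 0.3906, 0.2813]

t=0: π = [0.2500, 0.5000, 0.2500]
t=1: π = [0.3750, 0.3750, 0.2500]
t=2: π = [0.3125, 0.3958, 0.2917]
t=3: π = [0.3438, 0.3854, 0.2708]
t=4: π = [0.3281, 0.3906, 0.2813]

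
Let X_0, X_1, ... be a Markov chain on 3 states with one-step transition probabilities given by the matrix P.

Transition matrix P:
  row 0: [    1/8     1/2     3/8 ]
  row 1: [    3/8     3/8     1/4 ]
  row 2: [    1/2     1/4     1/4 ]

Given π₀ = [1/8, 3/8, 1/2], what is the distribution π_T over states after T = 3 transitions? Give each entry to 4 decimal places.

t=0: π = [0.1250, 0.3750, 0.5000]
t=1: π = [0.4063, 0.3281, 0.2656]
t=2: π = [0.3066, 0.3926, 0.3008]
t=3: π = [0.3359, 0.3757, 0.2883]

π = [0.3359, 0.3757, 0.2883]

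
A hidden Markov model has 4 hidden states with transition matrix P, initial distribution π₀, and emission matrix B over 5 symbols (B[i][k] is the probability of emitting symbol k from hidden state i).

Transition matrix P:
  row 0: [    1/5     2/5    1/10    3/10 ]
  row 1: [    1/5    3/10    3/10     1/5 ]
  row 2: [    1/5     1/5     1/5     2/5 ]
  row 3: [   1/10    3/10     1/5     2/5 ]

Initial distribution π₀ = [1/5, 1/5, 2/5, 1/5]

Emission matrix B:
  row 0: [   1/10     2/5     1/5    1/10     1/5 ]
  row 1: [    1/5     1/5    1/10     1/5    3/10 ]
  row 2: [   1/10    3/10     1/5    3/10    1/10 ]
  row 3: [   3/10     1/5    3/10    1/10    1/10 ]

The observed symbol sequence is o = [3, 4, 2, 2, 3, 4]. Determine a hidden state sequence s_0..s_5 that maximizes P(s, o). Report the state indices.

path = [2, 3, 3, 3, 1, 1]

t=0: δ = [2.000e-02, 4.000e-02, 1.200e-01, 2.000e-02]  (obs o_0=3)
t=1: δ = [4.800e-03, 7.200e-03, 2.400e-03, 4.800e-03]  ψ = [2, 2, 2, 2]  (obs o_1=4)
t=2: δ = [2.880e-04, 2.160e-04, 4.320e-04, 5.760e-04]  ψ = [1, 1, 1, 3]  (obs o_2=2)
t=3: δ = [1.728e-05, 1.728e-05, 2.304e-05, 6.912e-05]  ψ = [2, 3, 3, 3]  (obs o_3=2)
t=4: δ = [6.912e-07, 4.147e-06, 4.147e-06, 2.765e-06]  ψ = [3, 3, 3, 3]  (obs o_4=3)
t=5: δ = [1.659e-07, 3.732e-07, 1.244e-07, 1.659e-07]  ψ = [1, 1, 1, 2]  (obs o_5=4)
backtrack: best end state = 1; path = [2, 3, 3, 3, 1, 1]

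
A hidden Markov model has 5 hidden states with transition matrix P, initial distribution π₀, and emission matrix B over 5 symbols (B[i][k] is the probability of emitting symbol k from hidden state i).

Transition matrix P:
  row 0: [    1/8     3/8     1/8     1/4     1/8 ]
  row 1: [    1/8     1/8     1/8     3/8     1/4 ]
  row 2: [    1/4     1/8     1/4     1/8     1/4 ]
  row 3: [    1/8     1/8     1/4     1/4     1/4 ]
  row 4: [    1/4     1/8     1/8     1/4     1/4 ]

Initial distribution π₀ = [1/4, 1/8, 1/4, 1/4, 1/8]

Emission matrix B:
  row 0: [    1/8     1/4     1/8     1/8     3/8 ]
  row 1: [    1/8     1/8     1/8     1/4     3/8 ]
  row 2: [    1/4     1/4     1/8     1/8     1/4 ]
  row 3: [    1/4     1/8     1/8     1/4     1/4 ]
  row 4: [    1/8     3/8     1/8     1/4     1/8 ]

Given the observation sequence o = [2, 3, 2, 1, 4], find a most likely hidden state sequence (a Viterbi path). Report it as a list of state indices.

t=0: δ = [3.125e-02, 1.562e-02, 3.125e-02, 3.125e-02, 1.562e-02]  (obs o_0=2)
t=1: δ = [9.766e-04, 2.930e-03, 9.766e-04, 1.953e-03, 1.953e-03]  ψ = [2, 0, 2, 0, 2]  (obs o_1=3)
t=2: δ = [6.104e-05, 4.578e-05, 6.104e-05, 1.373e-04, 9.155e-05]  ψ = [4, 0, 3, 1, 1]  (obs o_2=2)
t=3: δ = [5.722e-06, 2.861e-06, 8.583e-06, 4.292e-06, 1.287e-05]  ψ = [4, 0, 3, 3, 3]  (obs o_3=1)
t=4: δ = [1.207e-06, 8.047e-07, 5.364e-07, 8.047e-07, 4.023e-07]  ψ = [4, 0, 2, 4, 4]  (obs o_4=4)
backtrack: best end state = 0; path = [0, 1, 3, 4, 0]

path = [0, 1, 3, 4, 0]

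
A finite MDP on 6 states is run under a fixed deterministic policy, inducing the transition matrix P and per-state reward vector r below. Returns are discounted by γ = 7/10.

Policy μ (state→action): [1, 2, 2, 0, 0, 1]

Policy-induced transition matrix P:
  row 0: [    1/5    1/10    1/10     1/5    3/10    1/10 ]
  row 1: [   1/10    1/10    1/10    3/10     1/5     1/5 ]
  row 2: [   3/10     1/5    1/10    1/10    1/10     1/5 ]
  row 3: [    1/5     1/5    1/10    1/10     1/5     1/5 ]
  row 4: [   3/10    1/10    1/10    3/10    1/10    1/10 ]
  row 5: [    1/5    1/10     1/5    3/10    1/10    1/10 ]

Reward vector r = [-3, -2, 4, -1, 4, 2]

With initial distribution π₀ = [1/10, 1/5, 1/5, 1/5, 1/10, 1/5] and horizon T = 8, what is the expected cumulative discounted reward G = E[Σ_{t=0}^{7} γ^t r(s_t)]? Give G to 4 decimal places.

G = 1.4116

t=0: π = [0.1000, 0.2000, 0.2000, 0.2000, 0.1000, 0.2000], E[r] = 0.7000, γ^t·E[r] = 0.700000, running G = 0.700000
t=1: π = [0.2100, 0.1400, 0.1200, 0.2100, 0.1600, 0.1600], E[r] = 0.3200, γ^t·E[r] = 0.224000, running G = 0.924000
t=2: π = [0.2140, 0.1330, 0.1160, 0.2130, 0.1770, 0.1470], E[r] = 0.3450, γ^t·E[r] = 0.169050, running G = 1.093050
t=3: π = [0.2160, 0.1329, 0.1147, 0.2128, 0.1774, 0.1462], E[r] = 0.3342, γ^t·E[r] = 0.114631, running G = 1.207681
t=4: π = [0.2159, 0.1328, 0.1146, 0.2129, 0.1778, 0.1460], E[r] = 0.3355, γ^t·E[r] = 0.080549, running G = 1.288229
t=5: π = [0.2160, 0.1328, 0.1146, 0.2129, 0.1777, 0.1460], E[r] = 0.3352, γ^t·E[r] = 0.056331, running G = 1.344561
t=6: π = [0.2160, 0.1328, 0.1146, 0.2129, 0.1778, 0.1460], E[r] = 0.3352, γ^t·E[r] = 0.039437, running G = 1.383998
t=7: π = [0.2160, 0.1328, 0.1146, 0.2129, 0.1778, 0.1460], E[r] = 0.3352, γ^t·E[r] = 0.027605, running G = 1.411604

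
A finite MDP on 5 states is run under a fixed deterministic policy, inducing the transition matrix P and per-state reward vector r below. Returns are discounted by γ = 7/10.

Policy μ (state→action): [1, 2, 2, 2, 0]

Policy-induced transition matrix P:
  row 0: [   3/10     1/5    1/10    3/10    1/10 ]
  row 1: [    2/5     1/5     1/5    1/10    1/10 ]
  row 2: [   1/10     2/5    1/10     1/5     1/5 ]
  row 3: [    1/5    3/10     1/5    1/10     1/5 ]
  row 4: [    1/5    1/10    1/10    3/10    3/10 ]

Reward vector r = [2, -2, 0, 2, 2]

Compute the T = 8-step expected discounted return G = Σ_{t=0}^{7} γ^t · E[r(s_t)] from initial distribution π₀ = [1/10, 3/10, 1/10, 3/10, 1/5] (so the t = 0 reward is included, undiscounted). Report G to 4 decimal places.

G = 2.2704

t=0: π = [0.1000, 0.3000, 0.1000, 0.3000, 0.2000], E[r] = 0.6000, γ^t·E[r] = 0.600000, running G = 0.600000
t=1: π = [0.2600, 0.2300, 0.1600, 0.1700, 0.1800], E[r] = 0.7600, γ^t·E[r] = 0.532000, running G = 1.132000
t=2: π = [0.2560, 0.2310, 0.1400, 0.2040, 0.1690], E[r] = 0.7960, γ^t·E[r] = 0.390040, running G = 1.522040
t=3: π = [0.2578, 0.2315, 0.1435, 0.1990, 0.1682], E[r] = 0.7870, γ^t·E[r] = 0.269941, running G = 1.791981
t=4: π = [0.2577, 0.2318, 0.1431, 0.1996, 0.1679], E[r] = 0.7868, γ^t·E[r] = 0.188906, running G = 1.980887
t=5: π = [0.2578, 0.2318, 0.1431, 0.1994, 0.1678], E[r] = 0.7866, γ^t·E[r] = 0.132209, running G = 2.113096
t=6: π = [0.2578, 0.2318, 0.1431, 0.1994, 0.1678], E[r] = 0.7866, γ^t·E[r] = 0.092545, running G = 2.205640
t=7: π = [0.2578, 0.2318, 0.1431, 0.1994, 0.1678], E[r] = 0.7866, γ^t·E[r] = 0.064781, running G = 2.270421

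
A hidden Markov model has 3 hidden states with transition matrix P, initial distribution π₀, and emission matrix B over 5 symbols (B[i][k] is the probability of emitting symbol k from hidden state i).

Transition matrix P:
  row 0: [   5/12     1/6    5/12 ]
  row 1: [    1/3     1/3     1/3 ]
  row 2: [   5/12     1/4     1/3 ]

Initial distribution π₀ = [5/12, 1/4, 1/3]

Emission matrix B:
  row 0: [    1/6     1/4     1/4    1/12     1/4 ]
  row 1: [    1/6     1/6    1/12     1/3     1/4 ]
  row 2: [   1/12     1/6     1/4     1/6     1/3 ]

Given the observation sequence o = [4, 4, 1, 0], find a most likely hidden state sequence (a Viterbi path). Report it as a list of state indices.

path = [0, 2, 0, 0]

t=0: δ = [1.042e-01, 6.250e-02, 1.111e-01]  (obs o_0=4)
t=1: δ = [1.157e-02, 6.944e-03, 1.447e-02]  ψ = [2, 2, 0]  (obs o_1=4)
t=2: δ = [1.507e-03, 6.028e-04, 8.038e-04]  ψ = [2, 2, 0]  (obs o_2=1)
t=3: δ = [1.047e-04, 4.186e-05, 5.233e-05]  ψ = [0, 0, 0]  (obs o_3=0)
backtrack: best end state = 0; path = [0, 2, 0, 0]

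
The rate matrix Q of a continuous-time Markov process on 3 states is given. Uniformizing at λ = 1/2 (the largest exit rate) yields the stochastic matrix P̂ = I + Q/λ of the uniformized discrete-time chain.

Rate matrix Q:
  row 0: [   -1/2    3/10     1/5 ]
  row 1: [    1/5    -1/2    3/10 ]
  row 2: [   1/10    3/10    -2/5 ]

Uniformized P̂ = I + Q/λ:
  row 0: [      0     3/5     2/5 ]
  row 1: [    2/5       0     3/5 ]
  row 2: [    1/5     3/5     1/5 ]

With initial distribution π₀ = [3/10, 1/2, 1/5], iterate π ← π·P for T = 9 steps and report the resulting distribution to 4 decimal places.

π = [0.2298, 0.3737, 0.3965]

t=0: π = [0.3000, 0.5000, 0.2000]
t=1: π = [0.2400, 0.3000, 0.4600]
t=2: π = [0.2120, 0.4200, 0.3680]
t=3: π = [0.2416, 0.3480, 0.4104]
t=4: π = [0.2213, 0.3912, 0.3875]
t=5: π = [0.2340, 0.3653, 0.4007]
t=6: π = [0.2263, 0.3808, 0.3929]
t=7: π = [0.2309, 0.3715, 0.3976]
t=8: π = [0.2281, 0.3771, 0.3948]
t=9: π = [0.2298, 0.3737, 0.3965]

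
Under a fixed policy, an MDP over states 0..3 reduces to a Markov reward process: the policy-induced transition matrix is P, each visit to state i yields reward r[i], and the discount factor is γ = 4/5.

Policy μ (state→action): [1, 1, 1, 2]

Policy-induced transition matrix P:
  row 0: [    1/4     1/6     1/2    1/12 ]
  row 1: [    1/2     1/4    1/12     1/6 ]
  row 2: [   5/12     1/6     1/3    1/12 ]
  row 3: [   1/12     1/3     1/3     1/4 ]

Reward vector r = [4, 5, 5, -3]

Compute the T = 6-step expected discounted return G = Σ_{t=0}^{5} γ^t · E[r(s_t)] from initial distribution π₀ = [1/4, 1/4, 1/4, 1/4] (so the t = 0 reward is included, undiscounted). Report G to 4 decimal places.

t=0: π = [0.2500, 0.2500, 0.2500, 0.2500], E[r] = 2.7500, γ^t·E[r] = 2.750000, running G = 2.750000
t=1: π = [0.3125, 0.2292, 0.3125, 0.1458], E[r] = 3.5208, γ^t·E[r] = 2.816667, running G = 5.566667
t=2: π = [0.3351, 0.2101, 0.3281, 0.1267], E[r] = 3.6510, γ^t·E[r] = 2.336667, running G = 7.903333
t=3: π = [0.3361, 0.2053, 0.3367, 0.1220], E[r] = 3.6882, γ^t·E[r] = 1.888370, running G = 9.791704
t=4: π = [0.3371, 0.2041, 0.3380, 0.1208], E[r] = 3.6967, γ^t·E[r] = 1.514188, running G = 11.305891
t=5: π = [0.3372, 0.2038, 0.3385, 0.1205], E[r] = 3.6990, γ^t·E[r] = 1.212091, running G = 12.517982

G = 12.5180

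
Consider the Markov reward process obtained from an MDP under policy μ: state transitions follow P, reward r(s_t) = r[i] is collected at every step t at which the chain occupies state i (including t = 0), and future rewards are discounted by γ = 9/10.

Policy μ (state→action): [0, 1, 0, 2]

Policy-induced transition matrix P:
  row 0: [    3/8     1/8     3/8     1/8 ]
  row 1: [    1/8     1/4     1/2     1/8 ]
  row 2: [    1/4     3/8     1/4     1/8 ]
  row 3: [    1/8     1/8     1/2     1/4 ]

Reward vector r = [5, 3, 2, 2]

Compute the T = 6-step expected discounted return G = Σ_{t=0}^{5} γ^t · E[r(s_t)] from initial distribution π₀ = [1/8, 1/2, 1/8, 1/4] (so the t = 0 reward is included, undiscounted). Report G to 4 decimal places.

G = 13.5165

t=0: π = [0.1250, 0.5000, 0.1250, 0.2500], E[r] = 2.8750, γ^t·E[r] = 2.875000, running G = 2.875000
t=1: π = [0.1719, 0.2188, 0.4531, 0.1563], E[r] = 2.7344, γ^t·E[r] = 2.460938, running G = 5.335938
t=2: π = [0.2246, 0.2656, 0.3652, 0.1445], E[r] = 2.9395, γ^t·E[r] = 2.380957, running G = 7.716895
t=3: π = [0.2268, 0.2495, 0.3806, 0.1431], E[r] = 2.9299, γ^t·E[r] = 2.135920, running G = 9.852815
t=4: π = [0.2293, 0.2513, 0.3765, 0.1429], E[r] = 2.9392, γ^t·E[r] = 1.928395, running G = 11.781210
t=5: π = [0.2294, 0.2505, 0.3772, 0.1429], E[r] = 2.9387, γ^t·E[r] = 1.735265, running G = 13.516475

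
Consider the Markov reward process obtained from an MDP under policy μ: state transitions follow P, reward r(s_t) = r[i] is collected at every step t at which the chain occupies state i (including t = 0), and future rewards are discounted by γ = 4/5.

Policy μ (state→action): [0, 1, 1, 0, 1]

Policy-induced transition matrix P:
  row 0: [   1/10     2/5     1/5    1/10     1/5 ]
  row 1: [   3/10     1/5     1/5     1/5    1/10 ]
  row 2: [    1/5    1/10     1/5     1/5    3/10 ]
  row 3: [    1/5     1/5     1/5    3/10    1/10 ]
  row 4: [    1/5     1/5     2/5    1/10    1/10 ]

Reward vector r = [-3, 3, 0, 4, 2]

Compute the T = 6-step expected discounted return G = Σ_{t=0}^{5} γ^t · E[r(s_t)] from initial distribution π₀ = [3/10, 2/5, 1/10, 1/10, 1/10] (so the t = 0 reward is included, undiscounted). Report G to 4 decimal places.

G = 3.8664

t=0: π = [0.3000, 0.4000, 0.1000, 0.1000, 0.1000], E[r] = 0.9000, γ^t·E[r] = 0.900000, running G = 0.900000
t=1: π = [0.2100, 0.2500, 0.2200, 0.1700, 0.1500], E[r] = 1.1000, γ^t·E[r] = 0.880000, running G = 1.780000
t=2: π = [0.2040, 0.2200, 0.2300, 0.1810, 0.1650], E[r] = 1.1020, γ^t·E[r] = 0.705280, running G = 2.485280
t=3: π = [0.2016, 0.2178, 0.2330, 0.1812, 0.1664], E[r] = 1.1062, γ^t·E[r] = 0.566374, running G = 3.051654
t=4: π = [0.2016, 0.2170, 0.2333, 0.1813, 0.1668], E[r] = 1.1050, γ^t·E[r] = 0.452608, running G = 3.504262
t=5: π = [0.2015, 0.2170, 0.2334, 0.1813, 0.1668], E[r] = 1.1052, γ^t·E[r] = 0.362145, running G = 3.866408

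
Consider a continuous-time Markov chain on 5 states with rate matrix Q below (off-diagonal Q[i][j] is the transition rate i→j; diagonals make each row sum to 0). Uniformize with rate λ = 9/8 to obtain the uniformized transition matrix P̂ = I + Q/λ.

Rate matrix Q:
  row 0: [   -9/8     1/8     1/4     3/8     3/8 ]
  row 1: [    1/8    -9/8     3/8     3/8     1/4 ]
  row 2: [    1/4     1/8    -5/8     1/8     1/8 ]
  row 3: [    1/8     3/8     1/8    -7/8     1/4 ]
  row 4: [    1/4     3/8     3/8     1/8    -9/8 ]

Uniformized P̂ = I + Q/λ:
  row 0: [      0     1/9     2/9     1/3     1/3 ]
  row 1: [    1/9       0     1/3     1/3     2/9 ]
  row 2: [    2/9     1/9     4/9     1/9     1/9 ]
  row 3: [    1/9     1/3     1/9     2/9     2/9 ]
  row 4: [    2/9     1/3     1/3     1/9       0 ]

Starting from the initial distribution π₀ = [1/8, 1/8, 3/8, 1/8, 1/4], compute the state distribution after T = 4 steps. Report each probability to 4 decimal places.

t=0: π = [0.1250, 0.1250, 0.3750, 0.1250, 0.2500]
t=1: π = [0.1667, 0.1806, 0.3333, 0.1806, 0.1389]
t=2: π = [0.1451, 0.1620, 0.3117, 0.2083, 0.1728]
t=3: π = [0.1488, 0.1778, 0.3056, 0.2025, 0.1653]
t=4: π = [0.1469, 0.1731, 0.3057, 0.2062, 0.1681]

π = [0.1469, 0.1731, 0.3057, 0.2062, 0.1681]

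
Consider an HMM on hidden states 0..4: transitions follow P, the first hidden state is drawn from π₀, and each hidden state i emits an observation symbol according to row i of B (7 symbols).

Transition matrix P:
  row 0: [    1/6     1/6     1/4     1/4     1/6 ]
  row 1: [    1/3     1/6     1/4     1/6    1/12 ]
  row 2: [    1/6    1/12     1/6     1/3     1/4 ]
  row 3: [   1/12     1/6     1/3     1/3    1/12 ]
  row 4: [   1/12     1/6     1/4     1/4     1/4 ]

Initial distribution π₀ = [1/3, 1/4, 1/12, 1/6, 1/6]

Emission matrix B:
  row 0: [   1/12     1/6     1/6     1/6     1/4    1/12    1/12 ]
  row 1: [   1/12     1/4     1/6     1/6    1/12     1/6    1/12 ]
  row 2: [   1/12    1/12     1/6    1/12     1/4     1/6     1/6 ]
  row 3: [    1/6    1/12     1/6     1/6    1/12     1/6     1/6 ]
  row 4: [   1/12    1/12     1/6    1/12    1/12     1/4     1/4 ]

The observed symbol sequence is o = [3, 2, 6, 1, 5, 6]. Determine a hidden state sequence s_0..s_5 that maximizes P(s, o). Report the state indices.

path = [0, 2, 4, 1, 2, 4]

t=0: δ = [5.556e-02, 4.167e-02, 6.944e-03, 2.778e-02, 1.389e-02]  (obs o_0=3)
t=1: δ = [2.315e-03, 1.543e-03, 2.315e-03, 2.315e-03, 1.543e-03]  ψ = [1, 0, 0, 0, 0]  (obs o_1=2)
t=2: δ = [4.287e-05, 3.215e-05, 1.286e-04, 1.286e-04, 1.447e-04]  ψ = [1, 0, 3, 2, 2]  (obs o_2=6)
t=3: δ = [3.572e-06, 6.028e-06, 3.572e-06, 3.572e-06, 3.014e-06]  ψ = [2, 4, 3, 2, 4]  (obs o_3=1)
t=4: δ = [1.674e-07, 1.674e-07, 2.512e-07, 1.985e-07, 2.233e-07]  ψ = [1, 1, 1, 2, 2]  (obs o_4=5)
t=5: δ = [4.651e-09, 3.101e-09, 1.103e-08, 1.395e-08, 1.570e-08]  ψ = [1, 4, 3, 2, 2]  (obs o_5=6)
backtrack: best end state = 4; path = [0, 2, 4, 1, 2, 4]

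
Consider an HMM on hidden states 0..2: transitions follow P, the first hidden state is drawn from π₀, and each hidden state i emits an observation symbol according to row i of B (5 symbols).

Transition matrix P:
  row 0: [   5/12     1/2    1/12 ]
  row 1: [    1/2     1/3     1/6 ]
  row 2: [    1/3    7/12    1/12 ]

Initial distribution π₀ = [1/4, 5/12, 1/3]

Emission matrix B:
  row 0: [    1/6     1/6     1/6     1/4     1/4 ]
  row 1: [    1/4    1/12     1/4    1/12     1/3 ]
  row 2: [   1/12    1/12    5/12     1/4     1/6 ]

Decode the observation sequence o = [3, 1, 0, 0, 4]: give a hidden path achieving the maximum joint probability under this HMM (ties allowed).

path = [2, 0, 1, 0, 1]

t=0: δ = [6.250e-02, 3.472e-02, 8.333e-02]  (obs o_0=3)
t=1: δ = [4.630e-03, 4.051e-03, 5.787e-04]  ψ = [2, 2, 2]  (obs o_1=1)
t=2: δ = [3.376e-04, 5.787e-04, 5.626e-05]  ψ = [1, 0, 1]  (obs o_2=0)
t=3: δ = [4.823e-05, 4.823e-05, 8.038e-06]  ψ = [1, 1, 1]  (obs o_3=0)
t=4: δ = [6.028e-06, 8.038e-06, 1.340e-06]  ψ = [1, 0, 1]  (obs o_4=4)
backtrack: best end state = 1; path = [2, 0, 1, 0, 1]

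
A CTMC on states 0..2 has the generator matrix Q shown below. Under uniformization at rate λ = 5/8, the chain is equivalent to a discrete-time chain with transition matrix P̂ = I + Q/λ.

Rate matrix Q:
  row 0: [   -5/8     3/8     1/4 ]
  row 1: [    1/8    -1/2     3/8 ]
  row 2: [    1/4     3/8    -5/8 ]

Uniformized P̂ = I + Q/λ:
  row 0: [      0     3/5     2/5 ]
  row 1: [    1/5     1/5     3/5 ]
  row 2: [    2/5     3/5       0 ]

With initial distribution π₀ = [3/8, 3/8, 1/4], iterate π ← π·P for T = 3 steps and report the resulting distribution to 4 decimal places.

t=0: π = [0.3750, 0.3750, 0.2500]
t=1: π = [0.1750, 0.4500, 0.3750]
t=2: π = [0.2400, 0.4200, 0.3400]
t=3: π = [0.2200, 0.4320, 0.3480]

π = [0.2200, 0.4320, 0.3480]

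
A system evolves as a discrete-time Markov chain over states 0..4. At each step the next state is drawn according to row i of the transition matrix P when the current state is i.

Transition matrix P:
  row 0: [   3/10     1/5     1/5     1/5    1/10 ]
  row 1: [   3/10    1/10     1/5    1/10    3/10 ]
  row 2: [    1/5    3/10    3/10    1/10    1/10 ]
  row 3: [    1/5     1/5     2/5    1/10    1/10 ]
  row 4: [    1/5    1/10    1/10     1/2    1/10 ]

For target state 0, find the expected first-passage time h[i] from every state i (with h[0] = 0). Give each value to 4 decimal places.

First-step conditioning: h[0] = 0; for i ≠ 0, h[i] = 1 + Σ_k P[i][k]·h[k].
  h[1] = 1 + 1/10·h[1] + 1/5·h[2] + 1/10·h[3] + 3/10·h[4]
  h[2] = 1 + 3/10·h[1] + 3/10·h[2] + 1/10·h[3] + 1/10·h[4]
  h[3] = 1 + 1/5·h[1] + 2/5·h[2] + 1/10·h[3] + 1/10·h[4]
  h[4] = 1 + 1/10·h[1] + 1/10·h[2] + 1/2·h[3] + 1/10·h[4]
Solving the 4×4 linear system over states ≠ 0 gives exactly h = [0, 5740/1381, 6240/1381, 6290/1381, 6360/1381] (h[0] = 0 is the target).

h = [0.0000, 4.1564, 4.5185, 4.5547, 4.6054]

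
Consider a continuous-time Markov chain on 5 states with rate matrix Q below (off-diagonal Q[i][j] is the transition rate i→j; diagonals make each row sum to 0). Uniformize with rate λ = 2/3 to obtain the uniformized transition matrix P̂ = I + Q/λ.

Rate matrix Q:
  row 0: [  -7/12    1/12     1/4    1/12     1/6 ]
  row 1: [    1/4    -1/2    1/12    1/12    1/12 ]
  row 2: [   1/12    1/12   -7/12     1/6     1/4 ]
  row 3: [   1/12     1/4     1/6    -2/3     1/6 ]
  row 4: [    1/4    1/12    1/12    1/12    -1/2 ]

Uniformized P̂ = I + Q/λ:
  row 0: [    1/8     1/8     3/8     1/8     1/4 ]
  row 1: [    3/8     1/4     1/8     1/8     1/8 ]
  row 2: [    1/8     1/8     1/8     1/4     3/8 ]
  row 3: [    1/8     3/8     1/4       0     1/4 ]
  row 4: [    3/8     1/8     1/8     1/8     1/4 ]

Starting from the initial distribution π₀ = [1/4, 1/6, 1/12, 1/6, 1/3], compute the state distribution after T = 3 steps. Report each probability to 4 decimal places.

t=0: π = [0.2500, 0.1667, 0.0833, 0.1667, 0.3333]
t=1: π = [0.2500, 0.1875, 0.2083, 0.1146, 0.2396]
t=2: π = [0.2318, 0.1771, 0.2018, 0.1367, 0.2526]
t=3: π = [0.2324, 0.1813, 0.2000, 0.1331, 0.2531]

π = [0.2324, 0.1813, 0.2000, 0.1331, 0.2531]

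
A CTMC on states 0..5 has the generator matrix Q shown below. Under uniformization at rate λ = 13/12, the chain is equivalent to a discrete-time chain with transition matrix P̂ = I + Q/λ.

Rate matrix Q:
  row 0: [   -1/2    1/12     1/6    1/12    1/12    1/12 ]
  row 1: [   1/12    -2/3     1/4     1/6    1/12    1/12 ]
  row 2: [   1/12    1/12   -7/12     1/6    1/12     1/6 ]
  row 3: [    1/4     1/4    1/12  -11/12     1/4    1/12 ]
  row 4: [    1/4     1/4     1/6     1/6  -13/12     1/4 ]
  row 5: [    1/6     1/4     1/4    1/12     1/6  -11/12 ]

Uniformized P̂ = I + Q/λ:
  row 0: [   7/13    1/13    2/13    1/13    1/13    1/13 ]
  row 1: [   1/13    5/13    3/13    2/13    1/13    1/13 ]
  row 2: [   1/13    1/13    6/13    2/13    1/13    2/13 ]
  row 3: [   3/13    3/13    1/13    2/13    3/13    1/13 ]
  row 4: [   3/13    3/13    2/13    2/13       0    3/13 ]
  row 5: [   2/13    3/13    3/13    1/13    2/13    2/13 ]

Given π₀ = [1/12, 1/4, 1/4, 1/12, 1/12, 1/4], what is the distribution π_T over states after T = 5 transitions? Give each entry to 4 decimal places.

π = [0.2223, 0.1887, 0.2428, 0.1277, 0.0983, 0.1201]

t=0: π = [0.0833, 0.2500, 0.2500, 0.0833, 0.0833, 0.2500]
t=1: π = [0.1603, 0.2179, 0.2628, 0.1282, 0.1026, 0.1282]
t=2: π = [0.1963, 0.1992, 0.2515, 0.1317, 0.0986, 0.1228]
t=3: π = [0.2124, 0.1925, 0.2459, 0.1293, 0.0990, 0.1209]
t=4: π = [0.2194, 0.1899, 0.2437, 0.1282, 0.0985, 0.1204]
t=5: π = [0.2223, 0.1887, 0.2428, 0.1277, 0.0983, 0.1201]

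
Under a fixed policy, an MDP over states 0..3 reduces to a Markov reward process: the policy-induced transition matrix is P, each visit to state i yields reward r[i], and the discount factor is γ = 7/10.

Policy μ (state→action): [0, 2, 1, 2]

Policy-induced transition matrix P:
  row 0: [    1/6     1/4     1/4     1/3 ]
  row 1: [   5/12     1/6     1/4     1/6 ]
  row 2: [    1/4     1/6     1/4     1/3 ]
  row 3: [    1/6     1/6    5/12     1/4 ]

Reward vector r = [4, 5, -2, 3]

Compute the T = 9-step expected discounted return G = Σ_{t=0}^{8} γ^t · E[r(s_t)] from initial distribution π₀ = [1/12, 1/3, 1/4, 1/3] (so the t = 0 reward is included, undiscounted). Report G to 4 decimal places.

G = 7.1656

t=0: π = [0.0833, 0.3333, 0.2500, 0.3333], E[r] = 2.5000, γ^t·E[r] = 2.500000, running G = 2.500000
t=1: π = [0.2708, 0.1736, 0.3056, 0.2500], E[r] = 2.0903, γ^t·E[r] = 1.463194, running G = 3.963194
t=2: π = [0.2355, 0.1892, 0.2917, 0.2836], E[r] = 2.1557, γ^t·E[r] = 1.056279, running G = 5.019473
t=3: π = [0.2383, 0.1863, 0.2973, 0.2782], E[r] = 2.1246, γ^t·E[r] = 0.728726, running G = 5.748200
t=4: π = [0.2380, 0.1865, 0.2964, 0.2791], E[r] = 2.1293, γ^t·E[r] = 0.511234, running G = 6.259434
t=5: π = [0.2380, 0.1865, 0.2965, 0.2790], E[r] = 2.1284, γ^t·E[r] = 0.357722, running G = 6.617156
t=6: π = [0.2380, 0.1865, 0.2965, 0.2790], E[r] = 2.1285, γ^t·E[r] = 0.250417, running G = 6.867573
t=7: π = [0.2380, 0.1865, 0.2965, 0.2790], E[r] = 2.1285, γ^t·E[r] = 0.175291, running G = 7.042864
t=8: π = [0.2380, 0.1865, 0.2965, 0.2790], E[r] = 2.1285, γ^t·E[r] = 0.122704, running G = 7.165568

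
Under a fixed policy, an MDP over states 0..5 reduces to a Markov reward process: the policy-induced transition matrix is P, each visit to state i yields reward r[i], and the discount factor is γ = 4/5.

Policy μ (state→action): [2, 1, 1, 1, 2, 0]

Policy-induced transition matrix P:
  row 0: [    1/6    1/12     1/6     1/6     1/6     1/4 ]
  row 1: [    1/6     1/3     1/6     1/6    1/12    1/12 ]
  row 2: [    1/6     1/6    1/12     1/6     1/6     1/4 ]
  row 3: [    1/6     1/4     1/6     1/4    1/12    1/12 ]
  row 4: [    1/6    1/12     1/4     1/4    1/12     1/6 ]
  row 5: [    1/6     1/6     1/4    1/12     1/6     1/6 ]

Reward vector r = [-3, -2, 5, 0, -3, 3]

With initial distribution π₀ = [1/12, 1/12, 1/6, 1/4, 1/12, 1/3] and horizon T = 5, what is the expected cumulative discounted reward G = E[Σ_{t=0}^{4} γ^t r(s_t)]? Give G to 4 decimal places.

G = 1.4754

t=0: π = [0.0833, 0.0833, 0.1667, 0.2500, 0.0833, 0.3333], E[r] = 1.1667, γ^t·E[r] = 1.166667, running G = 1.166667
t=1: π = [0.1667, 0.1875, 0.1875, 0.1667, 0.1319, 0.1597], E[r] = 0.1458, γ^t·E[r] = 0.116667, running G = 1.283333
t=2: π = [0.1667, 0.1869, 0.1753, 0.1782, 0.1262, 0.1667], E[r] = 0.1244, γ^t·E[r] = 0.079630, running G = 1.362963
t=3: π = [0.1667, 0.1883, 0.1765, 0.1781, 0.1257, 0.1647], E[r] = 0.1228, γ^t·E[r] = 0.062864, running G = 1.425827
t=4: π = [0.1667, 0.1885, 0.1762, 0.1783, 0.1257, 0.1647], E[r] = 0.1210, γ^t·E[r] = 0.049560, running G = 1.475388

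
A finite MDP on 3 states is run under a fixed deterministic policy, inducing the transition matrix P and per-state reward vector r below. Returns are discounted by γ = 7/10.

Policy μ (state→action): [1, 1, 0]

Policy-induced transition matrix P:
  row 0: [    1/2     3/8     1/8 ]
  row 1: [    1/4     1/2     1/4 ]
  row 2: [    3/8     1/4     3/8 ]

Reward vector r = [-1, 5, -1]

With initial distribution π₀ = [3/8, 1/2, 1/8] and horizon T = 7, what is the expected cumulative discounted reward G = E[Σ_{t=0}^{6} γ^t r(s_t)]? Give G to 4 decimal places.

t=0: π = [0.3750, 0.5000, 0.1250], E[r] = 2.0000, γ^t·E[r] = 2.000000, running G = 2.000000
t=1: π = [0.3594, 0.4219, 0.2188], E[r] = 1.5313, γ^t·E[r] = 1.071875, running G = 3.071875
t=2: π = [0.3672, 0.4004, 0.2324], E[r] = 1.4023, γ^t·E[r] = 0.687148, running G = 3.759023
t=3: π = [0.3708, 0.3960, 0.2332], E[r] = 1.3760, γ^t·E[r] = 0.471960, running G = 4.230983
t=4: π = [0.3719, 0.3954, 0.2328], E[r] = 1.3721, γ^t·E[r] = 0.329449, running G = 4.560432
t=5: π = [0.3721, 0.3953, 0.2326], E[r] = 1.3719, γ^t·E[r] = 0.230579, running G = 4.791012
t=6: π = [0.3721, 0.3953, 0.2326], E[r] = 1.3720, γ^t·E[r] = 0.161418, running G = 4.952429

G = 4.9524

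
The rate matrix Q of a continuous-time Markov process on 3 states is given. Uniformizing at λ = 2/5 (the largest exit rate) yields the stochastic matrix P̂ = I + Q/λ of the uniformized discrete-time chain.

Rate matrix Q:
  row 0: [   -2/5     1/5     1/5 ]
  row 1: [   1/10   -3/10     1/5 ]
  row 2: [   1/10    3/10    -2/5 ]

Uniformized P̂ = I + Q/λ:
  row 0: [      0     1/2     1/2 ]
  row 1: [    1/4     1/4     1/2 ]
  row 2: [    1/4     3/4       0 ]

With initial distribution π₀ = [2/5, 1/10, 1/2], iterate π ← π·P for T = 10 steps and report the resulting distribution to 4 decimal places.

π = [0.2000, 0.4665, 0.3335]

t=0: π = [0.4000, 0.1000, 0.5000]
t=1: π = [0.1500, 0.6000, 0.2500]
t=2: π = [0.2125, 0.4125, 0.3750]
t=3: π = [0.1969, 0.4906, 0.3125]
t=4: π = [0.2008, 0.4555, 0.3438]
t=5: π = [0.1998, 0.4721, 0.3281]
t=6: π = [0.2000, 0.4640, 0.3359]
t=7: π = [0.2000, 0.4680, 0.3320]
t=8: π = [0.2000, 0.4660, 0.3340]
t=9: π = [0.2000, 0.4670, 0.3330]
t=10: π = [0.2000, 0.4665, 0.3335]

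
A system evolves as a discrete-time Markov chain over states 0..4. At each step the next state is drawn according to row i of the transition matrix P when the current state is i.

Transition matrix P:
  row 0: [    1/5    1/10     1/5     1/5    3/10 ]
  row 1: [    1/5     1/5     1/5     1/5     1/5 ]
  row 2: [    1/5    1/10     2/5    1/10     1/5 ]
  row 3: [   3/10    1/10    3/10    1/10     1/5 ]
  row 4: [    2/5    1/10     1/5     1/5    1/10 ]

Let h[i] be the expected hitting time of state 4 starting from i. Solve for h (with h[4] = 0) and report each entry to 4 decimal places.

First-step conditioning: h[4] = 0; for i ≠ 4, h[i] = 1 + Σ_k P[i][k]·h[k].
  h[0] = 1 + 1/5·h[0] + 1/10·h[1] + 1/5·h[2] + 1/5·h[3]
  h[1] = 1 + 1/5·h[0] + 1/5·h[1] + 1/5·h[2] + 1/5·h[3]
  h[2] = 1 + 1/5·h[0] + 1/10·h[1] + 2/5·h[2] + 1/10·h[3]
  h[3] = 1 + 3/10·h[0] + 1/10·h[1] + 3/10·h[2] + 1/10·h[3]
Solving the 4×4 linear system over states ≠ 4 gives exactly h = [4005/986, 2225/493, 4455/986, 2205/493, 0] (h[4] = 0 is the target).

h = [4.0619, 4.5132, 4.5183, 4.4726, 0.0000]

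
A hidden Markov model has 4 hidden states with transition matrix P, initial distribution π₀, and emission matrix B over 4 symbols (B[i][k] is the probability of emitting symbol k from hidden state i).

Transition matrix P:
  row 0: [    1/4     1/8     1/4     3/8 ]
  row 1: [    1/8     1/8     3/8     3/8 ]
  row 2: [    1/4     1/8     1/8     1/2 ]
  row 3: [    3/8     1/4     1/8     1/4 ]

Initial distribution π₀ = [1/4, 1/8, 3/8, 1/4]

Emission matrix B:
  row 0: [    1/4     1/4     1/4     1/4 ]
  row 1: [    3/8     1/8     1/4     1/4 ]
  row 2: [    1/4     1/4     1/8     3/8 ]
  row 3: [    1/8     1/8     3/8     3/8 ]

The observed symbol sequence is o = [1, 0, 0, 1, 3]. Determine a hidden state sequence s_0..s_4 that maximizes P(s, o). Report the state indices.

path = [2, 3, 1, 2, 3]

t=0: δ = [6.250e-02, 1.562e-02, 9.375e-02, 3.125e-02]  (obs o_0=1)
t=1: δ = [5.859e-03, 4.395e-03, 3.906e-03, 5.859e-03]  ψ = [2, 2, 0, 2]  (obs o_1=0)
t=2: δ = [5.493e-04, 5.493e-04, 4.120e-04, 2.747e-04]  ψ = [3, 3, 1, 0]  (obs o_2=0)
t=3: δ = [3.433e-05, 8.583e-06, 5.150e-05, 2.575e-05]  ψ = [0, 0, 1, 0]  (obs o_3=1)
t=4: δ = [3.219e-06, 1.609e-06, 3.219e-06, 9.656e-06]  ψ = [2, 2, 0, 2]  (obs o_4=3)
backtrack: best end state = 3; path = [2, 3, 1, 2, 3]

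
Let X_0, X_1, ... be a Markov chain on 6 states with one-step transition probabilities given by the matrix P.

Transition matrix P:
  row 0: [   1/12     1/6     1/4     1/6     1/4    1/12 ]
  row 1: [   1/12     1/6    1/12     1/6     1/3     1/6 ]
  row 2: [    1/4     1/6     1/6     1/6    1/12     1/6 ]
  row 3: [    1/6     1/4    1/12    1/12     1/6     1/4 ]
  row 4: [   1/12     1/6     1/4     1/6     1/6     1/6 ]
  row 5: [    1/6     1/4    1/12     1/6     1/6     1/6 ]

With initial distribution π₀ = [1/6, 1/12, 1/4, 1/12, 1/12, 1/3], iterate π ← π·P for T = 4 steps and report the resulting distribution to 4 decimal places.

π = [0.1355, 0.1935, 0.1514, 0.1538, 0.1975, 0.1682]

t=0: π = [0.1667, 0.0833, 0.2500, 0.0833, 0.0833, 0.3333]
t=1: π = [0.1597, 0.2014, 0.1458, 0.1597, 0.1736, 0.1597]
t=2: π = [0.1343, 0.1933, 0.1510, 0.1534, 0.2014, 0.1667]
t=3: π = [0.1352, 0.1933, 0.1519, 0.1539, 0.1975, 0.1683]
t=4: π = [0.1355, 0.1935, 0.1514, 0.1538, 0.1975, 0.1682]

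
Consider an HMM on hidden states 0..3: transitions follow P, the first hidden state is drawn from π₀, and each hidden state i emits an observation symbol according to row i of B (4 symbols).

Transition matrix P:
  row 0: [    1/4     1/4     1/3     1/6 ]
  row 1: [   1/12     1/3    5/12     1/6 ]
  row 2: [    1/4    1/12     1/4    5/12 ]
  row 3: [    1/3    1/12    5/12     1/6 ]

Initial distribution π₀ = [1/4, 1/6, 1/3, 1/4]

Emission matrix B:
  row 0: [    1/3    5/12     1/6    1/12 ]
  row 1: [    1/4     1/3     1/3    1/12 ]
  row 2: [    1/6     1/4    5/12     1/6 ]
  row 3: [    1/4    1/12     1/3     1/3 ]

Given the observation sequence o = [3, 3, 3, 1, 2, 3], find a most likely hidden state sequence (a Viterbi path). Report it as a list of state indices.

t=0: δ = [2.083e-02, 1.389e-02, 5.556e-02, 8.333e-02]  (obs o_0=3)
t=1: δ = [2.315e-03, 5.787e-04, 5.787e-03, 7.716e-03]  ψ = [3, 3, 3, 2]  (obs o_1=3)
t=2: δ = [2.143e-04, 5.358e-05, 5.358e-04, 8.038e-04]  ψ = [3, 3, 3, 2]  (obs o_2=3)
t=3: δ = [1.116e-04, 2.233e-05, 8.372e-05, 1.861e-05]  ψ = [3, 3, 3, 2]  (obs o_3=1)
t=4: δ = [4.651e-06, 9.303e-06, 1.550e-05, 1.163e-05]  ψ = [0, 0, 0, 2]  (obs o_4=2)
t=5: δ = [3.230e-07, 2.584e-07, 8.075e-07, 2.153e-06]  ψ = [2, 1, 3, 2]  (obs o_5=3)
backtrack: best end state = 3; path = [3, 2, 3, 0, 2, 3]

path = [3, 2, 3, 0, 2, 3]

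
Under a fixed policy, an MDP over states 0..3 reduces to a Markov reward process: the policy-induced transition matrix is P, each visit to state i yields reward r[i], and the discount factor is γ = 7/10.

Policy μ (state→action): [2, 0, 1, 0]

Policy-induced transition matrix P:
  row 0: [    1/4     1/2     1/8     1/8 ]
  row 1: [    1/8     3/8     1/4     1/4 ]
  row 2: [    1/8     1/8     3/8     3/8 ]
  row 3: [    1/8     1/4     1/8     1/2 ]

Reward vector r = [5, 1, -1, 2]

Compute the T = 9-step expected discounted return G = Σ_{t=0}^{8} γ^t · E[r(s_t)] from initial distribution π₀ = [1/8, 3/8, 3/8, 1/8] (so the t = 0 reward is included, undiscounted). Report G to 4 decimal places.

t=0: π = [0.1250, 0.3750, 0.3750, 0.1250], E[r] = 0.8750, γ^t·E[r] = 0.875000, running G = 0.875000
t=1: π = [0.1406, 0.2813, 0.2656, 0.3125], E[r] = 1.3438, γ^t·E[r] = 0.940625, running G = 1.815625
t=2: π = [0.1426, 0.2871, 0.2266, 0.3438], E[r] = 1.4609, γ^t·E[r] = 0.715859, running G = 2.531484
t=3: π = [0.1428, 0.2932, 0.2175, 0.3464], E[r] = 1.4827, γ^t·E[r] = 0.508554, running G = 3.040039
t=4: π = [0.1429, 0.2952, 0.2160, 0.3459], E[r] = 1.4853, γ^t·E[r] = 0.356618, running G = 3.396657
t=5: π = [0.1429, 0.2956, 0.2159, 0.3456], E[r] = 1.4853, γ^t·E[r] = 0.249626, running G = 3.646283
t=6: π = [0.1429, 0.2957, 0.2159, 0.3455], E[r] = 1.4851, γ^t·E[r] = 0.174722, running G = 3.821006
t=7: π = [0.1429, 0.2957, 0.2159, 0.3455], E[r] = 1.4851, γ^t·E[r] = 0.122301, running G = 3.943307
t=8: π = [0.1429, 0.2957, 0.2159, 0.3455], E[r] = 1.4851, γ^t·E[r] = 0.085610, running G = 4.028917

G = 4.0289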